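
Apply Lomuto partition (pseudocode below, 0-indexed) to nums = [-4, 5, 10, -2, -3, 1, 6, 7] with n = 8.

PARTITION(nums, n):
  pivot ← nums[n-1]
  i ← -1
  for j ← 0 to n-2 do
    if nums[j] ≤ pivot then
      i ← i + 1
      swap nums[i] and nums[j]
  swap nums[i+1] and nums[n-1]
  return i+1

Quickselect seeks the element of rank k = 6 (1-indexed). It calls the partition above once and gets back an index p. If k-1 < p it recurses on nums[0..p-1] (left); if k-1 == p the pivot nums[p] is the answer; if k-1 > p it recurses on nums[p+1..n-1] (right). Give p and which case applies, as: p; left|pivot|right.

pivot = nums[7] = 7; i = -1
j=0: nums[0]=-4 ≤ 7 → i=0, swap nums[0],nums[0] (no change) → [-4, 5, 10, -2, -3, 1, 6, 7]
j=1: nums[1]=5 ≤ 7 → i=1, swap nums[1],nums[1] (no change) → [-4, 5, 10, -2, -3, 1, 6, 7]
j=2: nums[2]=10 > 7 → no swap
j=3: nums[3]=-2 ≤ 7 → i=2, swap nums[2],nums[3] → [-4, 5, -2, 10, -3, 1, 6, 7]
j=4: nums[4]=-3 ≤ 7 → i=3, swap nums[3],nums[4] → [-4, 5, -2, -3, 10, 1, 6, 7]
j=5: nums[5]=1 ≤ 7 → i=4, swap nums[4],nums[5] → [-4, 5, -2, -3, 1, 10, 6, 7]
j=6: nums[6]=6 ≤ 7 → i=5, swap nums[5],nums[6] → [-4, 5, -2, -3, 1, 6, 10, 7]
final swap nums[6],nums[7] → [-4, 5, -2, -3, 1, 6, 7, 10]; return 6
p = 6; k-1 = 5 < 6 ⇒ left

6; left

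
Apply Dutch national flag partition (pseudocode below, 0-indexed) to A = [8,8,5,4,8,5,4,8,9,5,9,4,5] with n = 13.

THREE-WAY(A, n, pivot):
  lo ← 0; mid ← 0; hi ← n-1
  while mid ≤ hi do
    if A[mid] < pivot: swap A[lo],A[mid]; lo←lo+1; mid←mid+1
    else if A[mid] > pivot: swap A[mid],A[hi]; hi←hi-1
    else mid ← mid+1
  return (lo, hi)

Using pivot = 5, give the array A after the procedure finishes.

pivot = 5; lo=0, mid=0, hi=12
A[mid]=8>5: swap A[0],A[12]; hi=11 → [5,8,5,4,8,5,4,8,9,5,9,4,8]
A[mid]=5=5: mid=1
A[mid]=8>5: swap A[1],A[11]; hi=10 → [5,4,5,4,8,5,4,8,9,5,9,8,8]
A[mid]=4<5: swap A[0],A[1]; lo=1,mid=2 → [4,5,5,4,8,5,4,8,9,5,9,8,8]
A[mid]=5=5: mid=3
A[mid]=4<5: swap A[1],A[3]; lo=2,mid=4 → [4,4,5,5,8,5,4,8,9,5,9,8,8]
A[mid]=8>5: swap A[4],A[10]; hi=9 → [4,4,5,5,9,5,4,8,9,5,8,8,8]
A[mid]=9>5: swap A[4],A[9]; hi=8 → [4,4,5,5,5,5,4,8,9,9,8,8,8]
A[mid]=5=5: mid=5
A[mid]=5=5: mid=6
A[mid]=4<5: swap A[2],A[6]; lo=3,mid=7 → [4,4,4,5,5,5,5,8,9,9,8,8,8]
A[mid]=8>5: swap A[7],A[8]; hi=7 → [4,4,4,5,5,5,5,9,8,9,8,8,8]
A[mid]=9>5: swap A[7],A[7]; hi=6 → [4,4,4,5,5,5,5,9,8,9,8,8,8]
end: lo=3, hi=6; A = [4,4,4,5,5,5,5,9,8,9,8,8,8]

[4,4,4,5,5,5,5,9,8,9,8,8,8]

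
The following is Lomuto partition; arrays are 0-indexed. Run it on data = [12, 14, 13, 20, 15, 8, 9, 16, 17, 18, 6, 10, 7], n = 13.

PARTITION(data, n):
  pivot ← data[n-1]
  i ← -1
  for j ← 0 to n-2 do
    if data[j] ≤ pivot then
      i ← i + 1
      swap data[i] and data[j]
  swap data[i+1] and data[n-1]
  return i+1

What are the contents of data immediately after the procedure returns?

[6, 7, 13, 20, 15, 8, 9, 16, 17, 18, 12, 10, 14]

pivot=7, i=-1
j=0: 12>7, skip
j=1: 14>7, skip
j=2: 13>7, skip
j=3: 20>7, skip
j=4: 15>7, skip
j=5: 8>7, skip
j=6: 9>7, skip
j=7: 16>7, skip
j=8: 17>7, skip
j=9: 18>7, skip
j=10: 6≤7, i=0, swap(0,10) ⇒ [6, 14, 13, 20, 15, 8, 9, 16, 17, 18, 12, 10, 7]
j=11: 10>7, skip
swap(1,12) ⇒ [6, 7, 13, 20, 15, 8, 9, 16, 17, 18, 12, 10, 14]; return 1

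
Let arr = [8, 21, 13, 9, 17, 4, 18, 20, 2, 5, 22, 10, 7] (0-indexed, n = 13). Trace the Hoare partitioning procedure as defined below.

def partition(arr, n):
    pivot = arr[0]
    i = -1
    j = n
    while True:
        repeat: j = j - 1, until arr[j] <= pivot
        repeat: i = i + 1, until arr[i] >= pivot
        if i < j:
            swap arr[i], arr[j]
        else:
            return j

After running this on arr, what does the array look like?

[7, 5, 2, 4, 17, 9, 18, 20, 13, 21, 22, 10, 8]

pivot=8
j stops at 12 (7), i stops at 0 (8); swap ⇒ [7, 21, 13, 9, 17, 4, 18, 20, 2, 5, 22, 10, 8]
j stops at 9 (5), i stops at 1 (21); swap ⇒ [7, 5, 13, 9, 17, 4, 18, 20, 2, 21, 22, 10, 8]
j stops at 8 (2), i stops at 2 (13); swap ⇒ [7, 5, 2, 9, 17, 4, 18, 20, 13, 21, 22, 10, 8]
j stops at 5 (4), i stops at 3 (9); swap ⇒ [7, 5, 2, 4, 17, 9, 18, 20, 13, 21, 22, 10, 8]
j stops at 3, i stops at 4; i≥j ⇒ return 3. arr=[7, 5, 2, 4, 17, 9, 18, 20, 13, 21, 22, 10, 8]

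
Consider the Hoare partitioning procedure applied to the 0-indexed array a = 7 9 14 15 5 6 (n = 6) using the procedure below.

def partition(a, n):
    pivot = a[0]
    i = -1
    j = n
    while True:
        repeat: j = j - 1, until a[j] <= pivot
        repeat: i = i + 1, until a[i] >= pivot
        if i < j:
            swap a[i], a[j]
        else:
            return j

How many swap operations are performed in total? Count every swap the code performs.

pivot=7
j stops at 5 (6), i stops at 0 (7); swap ⇒ 6 9 14 15 5 7
j stops at 4 (5), i stops at 1 (9); swap ⇒ 6 5 14 15 9 7
j stops at 1, i stops at 2; i≥j ⇒ return 1. a=6 5 14 15 9 7

2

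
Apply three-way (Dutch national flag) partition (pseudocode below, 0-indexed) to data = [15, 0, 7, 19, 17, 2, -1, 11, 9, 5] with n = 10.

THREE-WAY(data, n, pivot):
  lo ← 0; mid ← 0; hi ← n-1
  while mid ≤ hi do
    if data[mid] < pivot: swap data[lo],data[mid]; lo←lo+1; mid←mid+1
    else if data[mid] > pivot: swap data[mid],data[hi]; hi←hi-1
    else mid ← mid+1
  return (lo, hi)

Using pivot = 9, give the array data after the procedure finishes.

[5, 0, 7, -1, 2, 9, 11, 17, 19, 15]

pivot = 9; lo=0, mid=0, hi=9
data[mid]=15>9: swap data[0],data[9]; hi=8 → [5, 0, 7, 19, 17, 2, -1, 11, 9, 15]
data[mid]=5<9: swap data[0],data[0]; lo=1,mid=1 → [5, 0, 7, 19, 17, 2, -1, 11, 9, 15]
data[mid]=0<9: swap data[1],data[1]; lo=2,mid=2 → [5, 0, 7, 19, 17, 2, -1, 11, 9, 15]
data[mid]=7<9: swap data[2],data[2]; lo=3,mid=3 → [5, 0, 7, 19, 17, 2, -1, 11, 9, 15]
data[mid]=19>9: swap data[3],data[8]; hi=7 → [5, 0, 7, 9, 17, 2, -1, 11, 19, 15]
data[mid]=9=9: mid=4
data[mid]=17>9: swap data[4],data[7]; hi=6 → [5, 0, 7, 9, 11, 2, -1, 17, 19, 15]
data[mid]=11>9: swap data[4],data[6]; hi=5 → [5, 0, 7, 9, -1, 2, 11, 17, 19, 15]
data[mid]=-1<9: swap data[3],data[4]; lo=4,mid=5 → [5, 0, 7, -1, 9, 2, 11, 17, 19, 15]
data[mid]=2<9: swap data[4],data[5]; lo=5,mid=6 → [5, 0, 7, -1, 2, 9, 11, 17, 19, 15]
end: lo=5, hi=5; data = [5, 0, 7, -1, 2, 9, 11, 17, 19, 15]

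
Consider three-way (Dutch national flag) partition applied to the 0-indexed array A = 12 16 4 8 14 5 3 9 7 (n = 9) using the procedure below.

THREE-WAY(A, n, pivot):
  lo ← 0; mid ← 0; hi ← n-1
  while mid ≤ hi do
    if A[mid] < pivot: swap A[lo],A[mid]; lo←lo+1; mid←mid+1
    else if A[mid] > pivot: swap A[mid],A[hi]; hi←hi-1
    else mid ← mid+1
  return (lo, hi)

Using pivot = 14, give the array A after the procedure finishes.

12 7 4 8 5 3 9 14 16

pivot = 14; lo=0, mid=0, hi=8
A[mid]=12<14: swap A[0],A[0]; lo=1,mid=1 → 12 16 4 8 14 5 3 9 7
A[mid]=16>14: swap A[1],A[8]; hi=7 → 12 7 4 8 14 5 3 9 16
A[mid]=7<14: swap A[1],A[1]; lo=2,mid=2 → 12 7 4 8 14 5 3 9 16
A[mid]=4<14: swap A[2],A[2]; lo=3,mid=3 → 12 7 4 8 14 5 3 9 16
A[mid]=8<14: swap A[3],A[3]; lo=4,mid=4 → 12 7 4 8 14 5 3 9 16
A[mid]=14=14: mid=5
A[mid]=5<14: swap A[4],A[5]; lo=5,mid=6 → 12 7 4 8 5 14 3 9 16
A[mid]=3<14: swap A[5],A[6]; lo=6,mid=7 → 12 7 4 8 5 3 14 9 16
A[mid]=9<14: swap A[6],A[7]; lo=7,mid=8 → 12 7 4 8 5 3 9 14 16
end: lo=7, hi=7; A = 12 7 4 8 5 3 9 14 16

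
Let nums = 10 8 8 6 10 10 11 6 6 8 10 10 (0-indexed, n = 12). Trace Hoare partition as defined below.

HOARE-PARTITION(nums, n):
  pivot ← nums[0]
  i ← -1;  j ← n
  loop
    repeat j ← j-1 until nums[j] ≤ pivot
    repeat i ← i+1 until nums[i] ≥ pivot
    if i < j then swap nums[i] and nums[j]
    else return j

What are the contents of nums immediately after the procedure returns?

10 8 8 6 10 8 6 6 11 10 10 10

pivot=10
j stops at 11 (10), i stops at 0 (10); swap ⇒ 10 8 8 6 10 10 11 6 6 8 10 10
j stops at 10 (10), i stops at 4 (10); swap ⇒ 10 8 8 6 10 10 11 6 6 8 10 10
j stops at 9 (8), i stops at 5 (10); swap ⇒ 10 8 8 6 10 8 11 6 6 10 10 10
j stops at 8 (6), i stops at 6 (11); swap ⇒ 10 8 8 6 10 8 6 6 11 10 10 10
j stops at 7, i stops at 8; i≥j ⇒ return 7. nums=10 8 8 6 10 8 6 6 11 10 10 10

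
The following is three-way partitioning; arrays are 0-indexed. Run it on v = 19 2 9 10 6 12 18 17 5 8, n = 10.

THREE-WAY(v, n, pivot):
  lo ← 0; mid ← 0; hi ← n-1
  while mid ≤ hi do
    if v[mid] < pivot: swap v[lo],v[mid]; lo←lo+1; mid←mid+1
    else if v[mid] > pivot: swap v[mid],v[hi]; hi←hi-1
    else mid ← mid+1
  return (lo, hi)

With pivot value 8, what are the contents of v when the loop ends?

lo=0 mid=0 hi=9
19>8: swap(0,9), hi=8 ⇒ 8 2 9 10 6 12 18 17 5 19
8=8: mid=1
2<8: swap(0,1), lo=1 mid=2 ⇒ 2 8 9 10 6 12 18 17 5 19
9>8: swap(2,8), hi=7 ⇒ 2 8 5 10 6 12 18 17 9 19
5<8: swap(1,2), lo=2 mid=3 ⇒ 2 5 8 10 6 12 18 17 9 19
10>8: swap(3,7), hi=6 ⇒ 2 5 8 17 6 12 18 10 9 19
17>8: swap(3,6), hi=5 ⇒ 2 5 8 18 6 12 17 10 9 19
18>8: swap(3,5), hi=4 ⇒ 2 5 8 12 6 18 17 10 9 19
12>8: swap(3,4), hi=3 ⇒ 2 5 8 6 12 18 17 10 9 19
6<8: swap(2,3), lo=3 mid=4 ⇒ 2 5 6 8 12 18 17 10 9 19
done. lo=3 hi=3; v=2 5 6 8 12 18 17 10 9 19

2 5 6 8 12 18 17 10 9 19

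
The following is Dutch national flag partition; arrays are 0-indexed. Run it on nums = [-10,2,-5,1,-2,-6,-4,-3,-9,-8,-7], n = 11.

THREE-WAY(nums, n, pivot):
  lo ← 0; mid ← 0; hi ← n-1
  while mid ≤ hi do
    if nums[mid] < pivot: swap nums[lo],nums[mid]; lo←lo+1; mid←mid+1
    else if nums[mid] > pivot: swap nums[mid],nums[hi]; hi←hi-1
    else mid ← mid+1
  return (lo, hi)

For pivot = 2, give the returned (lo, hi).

(10, 10)

lo=0 mid=0 hi=10
-10<2: swap(0,0), lo=1 mid=1 ⇒ [-10,2,-5,1,-2,-6,-4,-3,-9,-8,-7]
2=2: mid=2
-5<2: swap(1,2), lo=2 mid=3 ⇒ [-10,-5,2,1,-2,-6,-4,-3,-9,-8,-7]
1<2: swap(2,3), lo=3 mid=4 ⇒ [-10,-5,1,2,-2,-6,-4,-3,-9,-8,-7]
-2<2: swap(3,4), lo=4 mid=5 ⇒ [-10,-5,1,-2,2,-6,-4,-3,-9,-8,-7]
-6<2: swap(4,5), lo=5 mid=6 ⇒ [-10,-5,1,-2,-6,2,-4,-3,-9,-8,-7]
-4<2: swap(5,6), lo=6 mid=7 ⇒ [-10,-5,1,-2,-6,-4,2,-3,-9,-8,-7]
-3<2: swap(6,7), lo=7 mid=8 ⇒ [-10,-5,1,-2,-6,-4,-3,2,-9,-8,-7]
-9<2: swap(7,8), lo=8 mid=9 ⇒ [-10,-5,1,-2,-6,-4,-3,-9,2,-8,-7]
-8<2: swap(8,9), lo=9 mid=10 ⇒ [-10,-5,1,-2,-6,-4,-3,-9,-8,2,-7]
-7<2: swap(9,10), lo=10 mid=11 ⇒ [-10,-5,1,-2,-6,-4,-3,-9,-8,-7,2]
done. lo=10 hi=10; nums=[-10,-5,1,-2,-6,-4,-3,-9,-8,-7,2]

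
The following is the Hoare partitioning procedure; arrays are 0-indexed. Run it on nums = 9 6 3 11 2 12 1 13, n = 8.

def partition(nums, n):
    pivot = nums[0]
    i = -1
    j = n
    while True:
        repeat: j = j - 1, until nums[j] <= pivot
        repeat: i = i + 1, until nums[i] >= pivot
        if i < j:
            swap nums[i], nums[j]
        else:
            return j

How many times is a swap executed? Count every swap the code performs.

pivot=9
j stops at 6 (1), i stops at 0 (9); swap ⇒ 1 6 3 11 2 12 9 13
j stops at 4 (2), i stops at 3 (11); swap ⇒ 1 6 3 2 11 12 9 13
j stops at 3, i stops at 4; i≥j ⇒ return 3. nums=1 6 3 2 11 12 9 13

2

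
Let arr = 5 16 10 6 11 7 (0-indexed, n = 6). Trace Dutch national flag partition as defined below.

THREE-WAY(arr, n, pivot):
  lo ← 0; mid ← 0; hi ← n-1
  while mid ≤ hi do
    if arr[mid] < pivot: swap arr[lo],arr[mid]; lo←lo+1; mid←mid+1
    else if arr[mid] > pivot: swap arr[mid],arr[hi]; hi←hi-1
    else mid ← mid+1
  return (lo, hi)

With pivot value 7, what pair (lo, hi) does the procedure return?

(2, 2)

pivot = 7; lo=0, mid=0, hi=5
arr[mid]=5<7: swap arr[0],arr[0]; lo=1,mid=1 → 5 16 10 6 11 7
arr[mid]=16>7: swap arr[1],arr[5]; hi=4 → 5 7 10 6 11 16
arr[mid]=7=7: mid=2
arr[mid]=10>7: swap arr[2],arr[4]; hi=3 → 5 7 11 6 10 16
arr[mid]=11>7: swap arr[2],arr[3]; hi=2 → 5 7 6 11 10 16
arr[mid]=6<7: swap arr[1],arr[2]; lo=2,mid=3 → 5 6 7 11 10 16
end: lo=2, hi=2; arr = 5 6 7 11 10 16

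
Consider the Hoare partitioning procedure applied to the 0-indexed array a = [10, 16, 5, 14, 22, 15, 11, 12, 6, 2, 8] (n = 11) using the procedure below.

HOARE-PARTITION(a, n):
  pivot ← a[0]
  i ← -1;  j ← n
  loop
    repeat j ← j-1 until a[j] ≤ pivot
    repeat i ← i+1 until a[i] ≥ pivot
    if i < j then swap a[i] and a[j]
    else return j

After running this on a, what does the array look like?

[8, 2, 5, 6, 22, 15, 11, 12, 14, 16, 10]

pivot=10
j stops at 10 (8), i stops at 0 (10); swap ⇒ [8, 16, 5, 14, 22, 15, 11, 12, 6, 2, 10]
j stops at 9 (2), i stops at 1 (16); swap ⇒ [8, 2, 5, 14, 22, 15, 11, 12, 6, 16, 10]
j stops at 8 (6), i stops at 3 (14); swap ⇒ [8, 2, 5, 6, 22, 15, 11, 12, 14, 16, 10]
j stops at 3, i stops at 4; i≥j ⇒ return 3. a=[8, 2, 5, 6, 22, 15, 11, 12, 14, 16, 10]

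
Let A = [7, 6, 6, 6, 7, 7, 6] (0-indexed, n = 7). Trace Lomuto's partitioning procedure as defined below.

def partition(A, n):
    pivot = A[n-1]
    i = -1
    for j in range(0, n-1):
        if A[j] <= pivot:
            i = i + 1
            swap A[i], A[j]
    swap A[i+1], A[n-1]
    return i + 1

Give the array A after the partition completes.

pivot=6, i=-1
j=0: 7>6, skip
j=1: 6≤6, i=0, swap(0,1) ⇒ [6, 7, 6, 6, 7, 7, 6]
j=2: 6≤6, i=1, swap(1,2) ⇒ [6, 6, 7, 6, 7, 7, 6]
j=3: 6≤6, i=2, swap(2,3) ⇒ [6, 6, 6, 7, 7, 7, 6]
j=4: 7>6, skip
j=5: 7>6, skip
swap(3,6) ⇒ [6, 6, 6, 6, 7, 7, 7]; return 3

[6, 6, 6, 6, 7, 7, 7]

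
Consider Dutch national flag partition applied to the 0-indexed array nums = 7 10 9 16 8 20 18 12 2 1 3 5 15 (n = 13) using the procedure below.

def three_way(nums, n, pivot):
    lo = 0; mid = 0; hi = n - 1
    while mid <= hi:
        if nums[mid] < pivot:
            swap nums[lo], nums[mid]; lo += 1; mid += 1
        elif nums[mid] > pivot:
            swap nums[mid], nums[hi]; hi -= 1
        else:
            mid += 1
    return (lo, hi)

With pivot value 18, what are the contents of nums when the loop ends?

pivot = 18; lo=0, mid=0, hi=12
nums[mid]=7<18: swap nums[0],nums[0]; lo=1,mid=1 → 7 10 9 16 8 20 18 12 2 1 3 5 15
nums[mid]=10<18: swap nums[1],nums[1]; lo=2,mid=2 → 7 10 9 16 8 20 18 12 2 1 3 5 15
nums[mid]=9<18: swap nums[2],nums[2]; lo=3,mid=3 → 7 10 9 16 8 20 18 12 2 1 3 5 15
nums[mid]=16<18: swap nums[3],nums[3]; lo=4,mid=4 → 7 10 9 16 8 20 18 12 2 1 3 5 15
nums[mid]=8<18: swap nums[4],nums[4]; lo=5,mid=5 → 7 10 9 16 8 20 18 12 2 1 3 5 15
nums[mid]=20>18: swap nums[5],nums[12]; hi=11 → 7 10 9 16 8 15 18 12 2 1 3 5 20
nums[mid]=15<18: swap nums[5],nums[5]; lo=6,mid=6 → 7 10 9 16 8 15 18 12 2 1 3 5 20
nums[mid]=18=18: mid=7
nums[mid]=12<18: swap nums[6],nums[7]; lo=7,mid=8 → 7 10 9 16 8 15 12 18 2 1 3 5 20
nums[mid]=2<18: swap nums[7],nums[8]; lo=8,mid=9 → 7 10 9 16 8 15 12 2 18 1 3 5 20
nums[mid]=1<18: swap nums[8],nums[9]; lo=9,mid=10 → 7 10 9 16 8 15 12 2 1 18 3 5 20
nums[mid]=3<18: swap nums[9],nums[10]; lo=10,mid=11 → 7 10 9 16 8 15 12 2 1 3 18 5 20
nums[mid]=5<18: swap nums[10],nums[11]; lo=11,mid=12 → 7 10 9 16 8 15 12 2 1 3 5 18 20
end: lo=11, hi=11; nums = 7 10 9 16 8 15 12 2 1 3 5 18 20

7 10 9 16 8 15 12 2 1 3 5 18 20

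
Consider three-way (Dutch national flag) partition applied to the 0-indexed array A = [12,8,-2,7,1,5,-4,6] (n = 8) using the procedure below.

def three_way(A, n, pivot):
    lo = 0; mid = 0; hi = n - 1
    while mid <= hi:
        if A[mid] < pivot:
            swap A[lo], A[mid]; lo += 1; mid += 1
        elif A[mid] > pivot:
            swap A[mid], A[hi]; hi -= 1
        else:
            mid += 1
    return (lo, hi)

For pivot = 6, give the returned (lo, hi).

lo=0 mid=0 hi=7
12>6: swap(0,7), hi=6 ⇒ [6,8,-2,7,1,5,-4,12]
6=6: mid=1
8>6: swap(1,6), hi=5 ⇒ [6,-4,-2,7,1,5,8,12]
-4<6: swap(0,1), lo=1 mid=2 ⇒ [-4,6,-2,7,1,5,8,12]
-2<6: swap(1,2), lo=2 mid=3 ⇒ [-4,-2,6,7,1,5,8,12]
7>6: swap(3,5), hi=4 ⇒ [-4,-2,6,5,1,7,8,12]
5<6: swap(2,3), lo=3 mid=4 ⇒ [-4,-2,5,6,1,7,8,12]
1<6: swap(3,4), lo=4 mid=5 ⇒ [-4,-2,5,1,6,7,8,12]
done. lo=4 hi=4; A=[-4,-2,5,1,6,7,8,12]

(4, 4)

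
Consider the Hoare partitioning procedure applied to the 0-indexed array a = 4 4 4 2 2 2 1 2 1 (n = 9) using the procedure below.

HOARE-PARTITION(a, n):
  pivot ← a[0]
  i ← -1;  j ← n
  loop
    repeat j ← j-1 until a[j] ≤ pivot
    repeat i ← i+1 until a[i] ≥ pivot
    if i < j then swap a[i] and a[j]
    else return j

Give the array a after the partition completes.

pivot = a[0] = 4; i = -1, j = 9
j→8 (a[8]=1≤4), i→0 (a[0]=4≥4); i<j, swap → 1 4 4 2 2 2 1 2 4
j→7 (a[7]=2≤4), i→1 (a[1]=4≥4); i<j, swap → 1 2 4 2 2 2 1 4 4
j→6 (a[6]=1≤4), i→2 (a[2]=4≥4); i<j, swap → 1 2 1 2 2 2 4 4 4
j→5, i→6; i≥j, return j=5. a = 1 2 1 2 2 2 4 4 4

1 2 1 2 2 2 4 4 4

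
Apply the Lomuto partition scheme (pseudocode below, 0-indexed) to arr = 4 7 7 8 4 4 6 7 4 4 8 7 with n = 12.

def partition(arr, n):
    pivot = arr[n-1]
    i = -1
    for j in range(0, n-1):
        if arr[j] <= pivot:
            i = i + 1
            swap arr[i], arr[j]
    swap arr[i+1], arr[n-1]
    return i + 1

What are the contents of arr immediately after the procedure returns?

pivot=7, i=-1
j=0: 4≤7, i=0, swap(0,0) ⇒ 4 7 7 8 4 4 6 7 4 4 8 7
j=1: 7≤7, i=1, swap(1,1) ⇒ 4 7 7 8 4 4 6 7 4 4 8 7
j=2: 7≤7, i=2, swap(2,2) ⇒ 4 7 7 8 4 4 6 7 4 4 8 7
j=3: 8>7, skip
j=4: 4≤7, i=3, swap(3,4) ⇒ 4 7 7 4 8 4 6 7 4 4 8 7
j=5: 4≤7, i=4, swap(4,5) ⇒ 4 7 7 4 4 8 6 7 4 4 8 7
j=6: 6≤7, i=5, swap(5,6) ⇒ 4 7 7 4 4 6 8 7 4 4 8 7
j=7: 7≤7, i=6, swap(6,7) ⇒ 4 7 7 4 4 6 7 8 4 4 8 7
j=8: 4≤7, i=7, swap(7,8) ⇒ 4 7 7 4 4 6 7 4 8 4 8 7
j=9: 4≤7, i=8, swap(8,9) ⇒ 4 7 7 4 4 6 7 4 4 8 8 7
j=10: 8>7, skip
swap(9,11) ⇒ 4 7 7 4 4 6 7 4 4 7 8 8; return 9

4 7 7 4 4 6 7 4 4 7 8 8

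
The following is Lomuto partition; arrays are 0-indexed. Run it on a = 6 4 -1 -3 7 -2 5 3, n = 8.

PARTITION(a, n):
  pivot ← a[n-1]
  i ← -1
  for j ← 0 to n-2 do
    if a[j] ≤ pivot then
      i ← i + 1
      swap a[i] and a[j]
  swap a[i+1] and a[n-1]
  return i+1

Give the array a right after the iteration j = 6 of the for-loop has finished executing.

pivot = a[7] = 3; i = -1
j=0: a[0]=6 > 3 → no swap
j=1: a[1]=4 > 3 → no swap
j=2: a[2]=-1 ≤ 3 → i=0, swap a[0],a[2] → -1 4 6 -3 7 -2 5 3
j=3: a[3]=-3 ≤ 3 → i=1, swap a[1],a[3] → -1 -3 6 4 7 -2 5 3
j=4: a[4]=7 > 3 → no swap
j=5: a[5]=-2 ≤ 3 → i=2, swap a[2],a[5] → -1 -3 -2 4 7 6 5 3
j=6: a[6]=5 > 3 → no swap
(after j=6) a = -1 -3 -2 4 7 6 5 3

-1 -3 -2 4 7 6 5 3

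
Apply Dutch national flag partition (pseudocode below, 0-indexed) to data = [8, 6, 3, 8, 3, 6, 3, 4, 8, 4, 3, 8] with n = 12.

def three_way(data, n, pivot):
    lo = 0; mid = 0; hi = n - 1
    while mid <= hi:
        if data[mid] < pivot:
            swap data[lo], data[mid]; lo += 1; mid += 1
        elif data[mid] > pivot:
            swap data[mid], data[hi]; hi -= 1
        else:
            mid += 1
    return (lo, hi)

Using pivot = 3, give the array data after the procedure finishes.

lo=0 mid=0 hi=11
8>3: swap(0,11), hi=10 ⇒ [8, 6, 3, 8, 3, 6, 3, 4, 8, 4, 3, 8]
8>3: swap(0,10), hi=9 ⇒ [3, 6, 3, 8, 3, 6, 3, 4, 8, 4, 8, 8]
3=3: mid=1
6>3: swap(1,9), hi=8 ⇒ [3, 4, 3, 8, 3, 6, 3, 4, 8, 6, 8, 8]
4>3: swap(1,8), hi=7 ⇒ [3, 8, 3, 8, 3, 6, 3, 4, 4, 6, 8, 8]
8>3: swap(1,7), hi=6 ⇒ [3, 4, 3, 8, 3, 6, 3, 8, 4, 6, 8, 8]
4>3: swap(1,6), hi=5 ⇒ [3, 3, 3, 8, 3, 6, 4, 8, 4, 6, 8, 8]
3=3: mid=2
3=3: mid=3
8>3: swap(3,5), hi=4 ⇒ [3, 3, 3, 6, 3, 8, 4, 8, 4, 6, 8, 8]
6>3: swap(3,4), hi=3 ⇒ [3, 3, 3, 3, 6, 8, 4, 8, 4, 6, 8, 8]
3=3: mid=4
done. lo=0 hi=3; data=[3, 3, 3, 3, 6, 8, 4, 8, 4, 6, 8, 8]

[3, 3, 3, 3, 6, 8, 4, 8, 4, 6, 8, 8]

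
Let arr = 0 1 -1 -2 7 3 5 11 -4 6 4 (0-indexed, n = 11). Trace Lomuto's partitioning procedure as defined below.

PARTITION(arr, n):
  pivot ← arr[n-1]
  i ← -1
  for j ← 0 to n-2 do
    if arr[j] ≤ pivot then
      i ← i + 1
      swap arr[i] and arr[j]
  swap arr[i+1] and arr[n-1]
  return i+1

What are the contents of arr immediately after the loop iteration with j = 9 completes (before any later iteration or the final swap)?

pivot = arr[10] = 4; i = -1
j=0: arr[0]=0 ≤ 4 → i=0, swap arr[0],arr[0] (no change) → 0 1 -1 -2 7 3 5 11 -4 6 4
j=1: arr[1]=1 ≤ 4 → i=1, swap arr[1],arr[1] (no change) → 0 1 -1 -2 7 3 5 11 -4 6 4
j=2: arr[2]=-1 ≤ 4 → i=2, swap arr[2],arr[2] (no change) → 0 1 -1 -2 7 3 5 11 -4 6 4
j=3: arr[3]=-2 ≤ 4 → i=3, swap arr[3],arr[3] (no change) → 0 1 -1 -2 7 3 5 11 -4 6 4
j=4: arr[4]=7 > 4 → no swap
j=5: arr[5]=3 ≤ 4 → i=4, swap arr[4],arr[5] → 0 1 -1 -2 3 7 5 11 -4 6 4
j=6: arr[6]=5 > 4 → no swap
j=7: arr[7]=11 > 4 → no swap
j=8: arr[8]=-4 ≤ 4 → i=5, swap arr[5],arr[8] → 0 1 -1 -2 3 -4 5 11 7 6 4
j=9: arr[9]=6 > 4 → no swap
(after j=9) arr = 0 1 -1 -2 3 -4 5 11 7 6 4

0 1 -1 -2 3 -4 5 11 7 6 4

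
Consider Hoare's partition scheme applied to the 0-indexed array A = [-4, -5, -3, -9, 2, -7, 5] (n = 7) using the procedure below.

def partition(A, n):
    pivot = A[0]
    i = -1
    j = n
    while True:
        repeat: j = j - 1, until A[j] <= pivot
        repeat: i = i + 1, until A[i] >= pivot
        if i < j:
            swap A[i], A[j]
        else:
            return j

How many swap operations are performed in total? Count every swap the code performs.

2

pivot=-4
j stops at 5 (-7), i stops at 0 (-4); swap ⇒ [-7, -5, -3, -9, 2, -4, 5]
j stops at 3 (-9), i stops at 2 (-3); swap ⇒ [-7, -5, -9, -3, 2, -4, 5]
j stops at 2, i stops at 3; i≥j ⇒ return 2. A=[-7, -5, -9, -3, 2, -4, 5]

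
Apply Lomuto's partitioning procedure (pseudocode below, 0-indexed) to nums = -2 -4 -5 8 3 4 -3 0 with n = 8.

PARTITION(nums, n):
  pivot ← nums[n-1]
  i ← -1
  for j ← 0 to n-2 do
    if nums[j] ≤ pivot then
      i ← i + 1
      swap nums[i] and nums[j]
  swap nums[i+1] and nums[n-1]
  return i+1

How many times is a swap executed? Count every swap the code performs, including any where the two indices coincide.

5

pivot = nums[7] = 0; i = -1
j=0: nums[0]=-2 ≤ 0 → i=0, swap nums[0],nums[0] (no change) → -2 -4 -5 8 3 4 -3 0
j=1: nums[1]=-4 ≤ 0 → i=1, swap nums[1],nums[1] (no change) → -2 -4 -5 8 3 4 -3 0
j=2: nums[2]=-5 ≤ 0 → i=2, swap nums[2],nums[2] (no change) → -2 -4 -5 8 3 4 -3 0
j=3: nums[3]=8 > 0 → no swap
j=4: nums[4]=3 > 0 → no swap
j=5: nums[5]=4 > 0 → no swap
j=6: nums[6]=-3 ≤ 0 → i=3, swap nums[3],nums[6] → -2 -4 -5 -3 3 4 8 0
final swap nums[4],nums[7] → -2 -4 -5 -3 0 4 8 3; return 4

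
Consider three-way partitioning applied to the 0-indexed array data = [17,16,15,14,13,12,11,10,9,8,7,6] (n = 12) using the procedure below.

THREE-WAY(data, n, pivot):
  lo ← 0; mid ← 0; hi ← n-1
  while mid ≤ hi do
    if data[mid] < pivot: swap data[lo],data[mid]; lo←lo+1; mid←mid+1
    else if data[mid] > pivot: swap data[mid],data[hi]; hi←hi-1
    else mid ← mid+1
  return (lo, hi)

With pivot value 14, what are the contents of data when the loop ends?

lo=0 mid=0 hi=11
17>14: swap(0,11), hi=10 ⇒ [6,16,15,14,13,12,11,10,9,8,7,17]
6<14: swap(0,0), lo=1 mid=1 ⇒ [6,16,15,14,13,12,11,10,9,8,7,17]
16>14: swap(1,10), hi=9 ⇒ [6,7,15,14,13,12,11,10,9,8,16,17]
7<14: swap(1,1), lo=2 mid=2 ⇒ [6,7,15,14,13,12,11,10,9,8,16,17]
15>14: swap(2,9), hi=8 ⇒ [6,7,8,14,13,12,11,10,9,15,16,17]
8<14: swap(2,2), lo=3 mid=3 ⇒ [6,7,8,14,13,12,11,10,9,15,16,17]
14=14: mid=4
13<14: swap(3,4), lo=4 mid=5 ⇒ [6,7,8,13,14,12,11,10,9,15,16,17]
12<14: swap(4,5), lo=5 mid=6 ⇒ [6,7,8,13,12,14,11,10,9,15,16,17]
11<14: swap(5,6), lo=6 mid=7 ⇒ [6,7,8,13,12,11,14,10,9,15,16,17]
10<14: swap(6,7), lo=7 mid=8 ⇒ [6,7,8,13,12,11,10,14,9,15,16,17]
9<14: swap(7,8), lo=8 mid=9 ⇒ [6,7,8,13,12,11,10,9,14,15,16,17]
done. lo=8 hi=8; data=[6,7,8,13,12,11,10,9,14,15,16,17]

[6,7,8,13,12,11,10,9,14,15,16,17]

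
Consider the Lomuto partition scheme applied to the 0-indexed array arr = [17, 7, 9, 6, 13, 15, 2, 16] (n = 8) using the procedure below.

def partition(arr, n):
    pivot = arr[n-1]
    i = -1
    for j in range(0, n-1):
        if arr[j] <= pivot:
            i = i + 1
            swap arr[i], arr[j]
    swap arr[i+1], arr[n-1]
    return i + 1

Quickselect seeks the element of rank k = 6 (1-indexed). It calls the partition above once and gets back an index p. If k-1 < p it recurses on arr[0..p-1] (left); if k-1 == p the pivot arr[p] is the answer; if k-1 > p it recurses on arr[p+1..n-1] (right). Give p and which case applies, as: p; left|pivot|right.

6; left

pivot = arr[7] = 16; i = -1
j=0: arr[0]=17 > 16 → no swap
j=1: arr[1]=7 ≤ 16 → i=0, swap arr[0],arr[1] → [7, 17, 9, 6, 13, 15, 2, 16]
j=2: arr[2]=9 ≤ 16 → i=1, swap arr[1],arr[2] → [7, 9, 17, 6, 13, 15, 2, 16]
j=3: arr[3]=6 ≤ 16 → i=2, swap arr[2],arr[3] → [7, 9, 6, 17, 13, 15, 2, 16]
j=4: arr[4]=13 ≤ 16 → i=3, swap arr[3],arr[4] → [7, 9, 6, 13, 17, 15, 2, 16]
j=5: arr[5]=15 ≤ 16 → i=4, swap arr[4],arr[5] → [7, 9, 6, 13, 15, 17, 2, 16]
j=6: arr[6]=2 ≤ 16 → i=5, swap arr[5],arr[6] → [7, 9, 6, 13, 15, 2, 17, 16]
final swap arr[6],arr[7] → [7, 9, 6, 13, 15, 2, 16, 17]; return 6
p = 6; k-1 = 5 < 6 ⇒ left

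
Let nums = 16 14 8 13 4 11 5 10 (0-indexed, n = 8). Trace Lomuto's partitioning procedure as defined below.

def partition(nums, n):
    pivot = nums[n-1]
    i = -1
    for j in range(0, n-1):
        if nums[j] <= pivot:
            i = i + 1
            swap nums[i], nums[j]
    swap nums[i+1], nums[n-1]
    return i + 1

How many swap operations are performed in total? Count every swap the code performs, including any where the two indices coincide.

4

pivot = nums[7] = 10; i = -1
j=0: nums[0]=16 > 10 → no swap
j=1: nums[1]=14 > 10 → no swap
j=2: nums[2]=8 ≤ 10 → i=0, swap nums[0],nums[2] → 8 14 16 13 4 11 5 10
j=3: nums[3]=13 > 10 → no swap
j=4: nums[4]=4 ≤ 10 → i=1, swap nums[1],nums[4] → 8 4 16 13 14 11 5 10
j=5: nums[5]=11 > 10 → no swap
j=6: nums[6]=5 ≤ 10 → i=2, swap nums[2],nums[6] → 8 4 5 13 14 11 16 10
final swap nums[3],nums[7] → 8 4 5 10 14 11 16 13; return 3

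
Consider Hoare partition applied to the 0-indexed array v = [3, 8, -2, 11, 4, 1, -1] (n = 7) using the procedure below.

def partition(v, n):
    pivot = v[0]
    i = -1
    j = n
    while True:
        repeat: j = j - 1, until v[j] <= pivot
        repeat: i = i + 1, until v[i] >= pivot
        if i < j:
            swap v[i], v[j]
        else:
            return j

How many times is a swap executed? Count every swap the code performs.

pivot = v[0] = 3; i = -1, j = 7
j→6 (v[6]=-1≤3), i→0 (v[0]=3≥3); i<j, swap → [-1, 8, -2, 11, 4, 1, 3]
j→5 (v[5]=1≤3), i→1 (v[1]=8≥3); i<j, swap → [-1, 1, -2, 11, 4, 8, 3]
j→2, i→3; i≥j, return j=2. v = [-1, 1, -2, 11, 4, 8, 3]

2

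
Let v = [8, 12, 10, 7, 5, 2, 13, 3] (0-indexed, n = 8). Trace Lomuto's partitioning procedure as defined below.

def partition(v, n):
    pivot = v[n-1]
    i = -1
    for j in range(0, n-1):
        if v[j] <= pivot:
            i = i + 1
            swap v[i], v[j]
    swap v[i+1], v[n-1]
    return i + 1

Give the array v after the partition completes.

pivot=3, i=-1
j=0: 8>3, skip
j=1: 12>3, skip
j=2: 10>3, skip
j=3: 7>3, skip
j=4: 5>3, skip
j=5: 2≤3, i=0, swap(0,5) ⇒ [2, 12, 10, 7, 5, 8, 13, 3]
j=6: 13>3, skip
swap(1,7) ⇒ [2, 3, 10, 7, 5, 8, 13, 12]; return 1

[2, 3, 10, 7, 5, 8, 13, 12]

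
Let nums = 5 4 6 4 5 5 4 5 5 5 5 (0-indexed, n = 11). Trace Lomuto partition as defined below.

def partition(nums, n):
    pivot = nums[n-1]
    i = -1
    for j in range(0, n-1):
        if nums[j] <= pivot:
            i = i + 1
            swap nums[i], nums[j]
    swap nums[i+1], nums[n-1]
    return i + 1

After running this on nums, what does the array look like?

pivot = nums[10] = 5; i = -1
j=0: nums[0]=5 ≤ 5 → i=0, swap nums[0],nums[0] (no change) → 5 4 6 4 5 5 4 5 5 5 5
j=1: nums[1]=4 ≤ 5 → i=1, swap nums[1],nums[1] (no change) → 5 4 6 4 5 5 4 5 5 5 5
j=2: nums[2]=6 > 5 → no swap
j=3: nums[3]=4 ≤ 5 → i=2, swap nums[2],nums[3] → 5 4 4 6 5 5 4 5 5 5 5
j=4: nums[4]=5 ≤ 5 → i=3, swap nums[3],nums[4] → 5 4 4 5 6 5 4 5 5 5 5
j=5: nums[5]=5 ≤ 5 → i=4, swap nums[4],nums[5] → 5 4 4 5 5 6 4 5 5 5 5
j=6: nums[6]=4 ≤ 5 → i=5, swap nums[5],nums[6] → 5 4 4 5 5 4 6 5 5 5 5
j=7: nums[7]=5 ≤ 5 → i=6, swap nums[6],nums[7] → 5 4 4 5 5 4 5 6 5 5 5
j=8: nums[8]=5 ≤ 5 → i=7, swap nums[7],nums[8] → 5 4 4 5 5 4 5 5 6 5 5
j=9: nums[9]=5 ≤ 5 → i=8, swap nums[8],nums[9] → 5 4 4 5 5 4 5 5 5 6 5
final swap nums[9],nums[10] → 5 4 4 5 5 4 5 5 5 5 6; return 9

5 4 4 5 5 4 5 5 5 5 6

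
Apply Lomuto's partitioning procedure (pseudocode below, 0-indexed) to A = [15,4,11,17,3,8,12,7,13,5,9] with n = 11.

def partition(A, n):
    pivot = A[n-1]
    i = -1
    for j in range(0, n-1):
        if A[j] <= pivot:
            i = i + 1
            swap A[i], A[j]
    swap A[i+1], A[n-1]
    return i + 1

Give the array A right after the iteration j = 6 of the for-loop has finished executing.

[4,3,8,17,15,11,12,7,13,5,9]

pivot=9, i=-1
j=0: 15>9, skip
j=1: 4≤9, i=0, swap(0,1) ⇒ [4,15,11,17,3,8,12,7,13,5,9]
j=2: 11>9, skip
j=3: 17>9, skip
j=4: 3≤9, i=1, swap(1,4) ⇒ [4,3,11,17,15,8,12,7,13,5,9]
j=5: 8≤9, i=2, swap(2,5) ⇒ [4,3,8,17,15,11,12,7,13,5,9]
j=6: 12>9, skip
(after j=6) A = [4,3,8,17,15,11,12,7,13,5,9]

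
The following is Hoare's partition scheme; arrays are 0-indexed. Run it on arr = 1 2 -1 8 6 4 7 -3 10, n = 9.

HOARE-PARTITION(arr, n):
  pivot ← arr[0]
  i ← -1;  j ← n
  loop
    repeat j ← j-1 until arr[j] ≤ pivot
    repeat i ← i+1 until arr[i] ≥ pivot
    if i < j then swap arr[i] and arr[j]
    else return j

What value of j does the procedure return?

pivot = arr[0] = 1; i = -1, j = 9
j→7 (arr[7]=-3≤1), i→0 (arr[0]=1≥1); i<j, swap → -3 2 -1 8 6 4 7 1 10
j→2 (arr[2]=-1≤1), i→1 (arr[1]=2≥1); i<j, swap → -3 -1 2 8 6 4 7 1 10
j→1, i→2; i≥j, return j=1. arr = -3 -1 2 8 6 4 7 1 10

1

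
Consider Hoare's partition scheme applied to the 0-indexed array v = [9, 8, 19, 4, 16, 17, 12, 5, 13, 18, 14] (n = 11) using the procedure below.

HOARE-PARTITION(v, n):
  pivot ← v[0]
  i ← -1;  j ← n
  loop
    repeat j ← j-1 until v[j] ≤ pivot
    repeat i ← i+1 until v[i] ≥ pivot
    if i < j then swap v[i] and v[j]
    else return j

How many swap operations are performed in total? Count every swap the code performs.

pivot = v[0] = 9; i = -1, j = 11
j→7 (v[7]=5≤9), i→0 (v[0]=9≥9); i<j, swap → [5, 8, 19, 4, 16, 17, 12, 9, 13, 18, 14]
j→3 (v[3]=4≤9), i→2 (v[2]=19≥9); i<j, swap → [5, 8, 4, 19, 16, 17, 12, 9, 13, 18, 14]
j→2, i→3; i≥j, return j=2. v = [5, 8, 4, 19, 16, 17, 12, 9, 13, 18, 14]

2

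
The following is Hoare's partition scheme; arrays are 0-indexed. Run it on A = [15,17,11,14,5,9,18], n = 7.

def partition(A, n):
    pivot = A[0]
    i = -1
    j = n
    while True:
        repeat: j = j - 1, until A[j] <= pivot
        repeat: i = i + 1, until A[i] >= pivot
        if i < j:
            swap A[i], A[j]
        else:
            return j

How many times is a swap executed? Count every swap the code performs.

2

pivot=15
j stops at 5 (9), i stops at 0 (15); swap ⇒ [9,17,11,14,5,15,18]
j stops at 4 (5), i stops at 1 (17); swap ⇒ [9,5,11,14,17,15,18]
j stops at 3, i stops at 4; i≥j ⇒ return 3. A=[9,5,11,14,17,15,18]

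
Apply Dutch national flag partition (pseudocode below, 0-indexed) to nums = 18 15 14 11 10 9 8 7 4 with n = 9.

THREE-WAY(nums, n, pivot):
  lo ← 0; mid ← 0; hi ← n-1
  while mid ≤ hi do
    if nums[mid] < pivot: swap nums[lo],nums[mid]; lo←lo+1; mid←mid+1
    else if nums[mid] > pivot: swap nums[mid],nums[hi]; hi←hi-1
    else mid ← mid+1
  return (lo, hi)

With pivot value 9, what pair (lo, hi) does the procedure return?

pivot = 9; lo=0, mid=0, hi=8
nums[mid]=18>9: swap nums[0],nums[8]; hi=7 → 4 15 14 11 10 9 8 7 18
nums[mid]=4<9: swap nums[0],nums[0]; lo=1,mid=1 → 4 15 14 11 10 9 8 7 18
nums[mid]=15>9: swap nums[1],nums[7]; hi=6 → 4 7 14 11 10 9 8 15 18
nums[mid]=7<9: swap nums[1],nums[1]; lo=2,mid=2 → 4 7 14 11 10 9 8 15 18
nums[mid]=14>9: swap nums[2],nums[6]; hi=5 → 4 7 8 11 10 9 14 15 18
nums[mid]=8<9: swap nums[2],nums[2]; lo=3,mid=3 → 4 7 8 11 10 9 14 15 18
nums[mid]=11>9: swap nums[3],nums[5]; hi=4 → 4 7 8 9 10 11 14 15 18
nums[mid]=9=9: mid=4
nums[mid]=10>9: swap nums[4],nums[4]; hi=3 → 4 7 8 9 10 11 14 15 18
end: lo=3, hi=3; nums = 4 7 8 9 10 11 14 15 18

(3, 3)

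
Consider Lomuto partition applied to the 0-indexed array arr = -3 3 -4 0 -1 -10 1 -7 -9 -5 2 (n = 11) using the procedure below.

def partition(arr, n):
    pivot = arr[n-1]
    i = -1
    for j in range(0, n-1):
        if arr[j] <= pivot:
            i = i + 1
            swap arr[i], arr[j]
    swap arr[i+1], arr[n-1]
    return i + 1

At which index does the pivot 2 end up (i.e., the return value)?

pivot=2, i=-1
j=0: -3≤2, i=0, swap(0,0) ⇒ -3 3 -4 0 -1 -10 1 -7 -9 -5 2
j=1: 3>2, skip
j=2: -4≤2, i=1, swap(1,2) ⇒ -3 -4 3 0 -1 -10 1 -7 -9 -5 2
j=3: 0≤2, i=2, swap(2,3) ⇒ -3 -4 0 3 -1 -10 1 -7 -9 -5 2
j=4: -1≤2, i=3, swap(3,4) ⇒ -3 -4 0 -1 3 -10 1 -7 -9 -5 2
j=5: -10≤2, i=4, swap(4,5) ⇒ -3 -4 0 -1 -10 3 1 -7 -9 -5 2
j=6: 1≤2, i=5, swap(5,6) ⇒ -3 -4 0 -1 -10 1 3 -7 -9 -5 2
j=7: -7≤2, i=6, swap(6,7) ⇒ -3 -4 0 -1 -10 1 -7 3 -9 -5 2
j=8: -9≤2, i=7, swap(7,8) ⇒ -3 -4 0 -1 -10 1 -7 -9 3 -5 2
j=9: -5≤2, i=8, swap(8,9) ⇒ -3 -4 0 -1 -10 1 -7 -9 -5 3 2
swap(9,10) ⇒ -3 -4 0 -1 -10 1 -7 -9 -5 2 3; return 9

9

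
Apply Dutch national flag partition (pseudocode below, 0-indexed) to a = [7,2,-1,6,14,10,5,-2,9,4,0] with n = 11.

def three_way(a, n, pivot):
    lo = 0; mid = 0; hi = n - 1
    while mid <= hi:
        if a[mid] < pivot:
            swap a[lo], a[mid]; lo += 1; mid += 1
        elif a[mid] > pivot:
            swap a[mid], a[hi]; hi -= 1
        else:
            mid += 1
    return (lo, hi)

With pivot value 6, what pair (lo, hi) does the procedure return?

pivot = 6; lo=0, mid=0, hi=10
a[mid]=7>6: swap a[0],a[10]; hi=9 → [0,2,-1,6,14,10,5,-2,9,4,7]
a[mid]=0<6: swap a[0],a[0]; lo=1,mid=1 → [0,2,-1,6,14,10,5,-2,9,4,7]
a[mid]=2<6: swap a[1],a[1]; lo=2,mid=2 → [0,2,-1,6,14,10,5,-2,9,4,7]
a[mid]=-1<6: swap a[2],a[2]; lo=3,mid=3 → [0,2,-1,6,14,10,5,-2,9,4,7]
a[mid]=6=6: mid=4
a[mid]=14>6: swap a[4],a[9]; hi=8 → [0,2,-1,6,4,10,5,-2,9,14,7]
a[mid]=4<6: swap a[3],a[4]; lo=4,mid=5 → [0,2,-1,4,6,10,5,-2,9,14,7]
a[mid]=10>6: swap a[5],a[8]; hi=7 → [0,2,-1,4,6,9,5,-2,10,14,7]
a[mid]=9>6: swap a[5],a[7]; hi=6 → [0,2,-1,4,6,-2,5,9,10,14,7]
a[mid]=-2<6: swap a[4],a[5]; lo=5,mid=6 → [0,2,-1,4,-2,6,5,9,10,14,7]
a[mid]=5<6: swap a[5],a[6]; lo=6,mid=7 → [0,2,-1,4,-2,5,6,9,10,14,7]
end: lo=6, hi=6; a = [0,2,-1,4,-2,5,6,9,10,14,7]

(6, 6)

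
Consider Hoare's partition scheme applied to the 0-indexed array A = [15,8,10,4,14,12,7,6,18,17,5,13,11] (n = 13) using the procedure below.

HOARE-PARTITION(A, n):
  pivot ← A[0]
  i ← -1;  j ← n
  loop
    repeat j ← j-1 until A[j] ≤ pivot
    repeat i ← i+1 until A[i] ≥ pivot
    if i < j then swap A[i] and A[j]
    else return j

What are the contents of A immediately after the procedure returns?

pivot=15
j stops at 12 (11), i stops at 0 (15); swap ⇒ [11,8,10,4,14,12,7,6,18,17,5,13,15]
j stops at 11 (13), i stops at 8 (18); swap ⇒ [11,8,10,4,14,12,7,6,13,17,5,18,15]
j stops at 10 (5), i stops at 9 (17); swap ⇒ [11,8,10,4,14,12,7,6,13,5,17,18,15]
j stops at 9, i stops at 10; i≥j ⇒ return 9. A=[11,8,10,4,14,12,7,6,13,5,17,18,15]

[11,8,10,4,14,12,7,6,13,5,17,18,15]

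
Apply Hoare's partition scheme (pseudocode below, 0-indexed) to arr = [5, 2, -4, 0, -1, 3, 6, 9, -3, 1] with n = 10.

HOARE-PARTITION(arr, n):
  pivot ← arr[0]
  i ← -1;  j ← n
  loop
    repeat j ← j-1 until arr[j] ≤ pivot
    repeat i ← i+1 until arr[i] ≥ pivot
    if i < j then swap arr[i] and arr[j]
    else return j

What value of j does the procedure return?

6

pivot = arr[0] = 5; i = -1, j = 10
j→9 (arr[9]=1≤5), i→0 (arr[0]=5≥5); i<j, swap → [1, 2, -4, 0, -1, 3, 6, 9, -3, 5]
j→8 (arr[8]=-3≤5), i→6 (arr[6]=6≥5); i<j, swap → [1, 2, -4, 0, -1, 3, -3, 9, 6, 5]
j→6, i→7; i≥j, return j=6. arr = [1, 2, -4, 0, -1, 3, -3, 9, 6, 5]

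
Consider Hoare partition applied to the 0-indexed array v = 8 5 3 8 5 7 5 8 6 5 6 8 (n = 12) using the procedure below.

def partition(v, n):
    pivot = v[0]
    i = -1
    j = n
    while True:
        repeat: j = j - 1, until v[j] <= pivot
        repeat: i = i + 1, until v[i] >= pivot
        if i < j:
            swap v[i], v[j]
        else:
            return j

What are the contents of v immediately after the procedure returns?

pivot=8
j stops at 11 (8), i stops at 0 (8); swap ⇒ 8 5 3 8 5 7 5 8 6 5 6 8
j stops at 10 (6), i stops at 3 (8); swap ⇒ 8 5 3 6 5 7 5 8 6 5 8 8
j stops at 9 (5), i stops at 7 (8); swap ⇒ 8 5 3 6 5 7 5 5 6 8 8 8
j stops at 8, i stops at 9; i≥j ⇒ return 8. v=8 5 3 6 5 7 5 5 6 8 8 8

8 5 3 6 5 7 5 5 6 8 8 8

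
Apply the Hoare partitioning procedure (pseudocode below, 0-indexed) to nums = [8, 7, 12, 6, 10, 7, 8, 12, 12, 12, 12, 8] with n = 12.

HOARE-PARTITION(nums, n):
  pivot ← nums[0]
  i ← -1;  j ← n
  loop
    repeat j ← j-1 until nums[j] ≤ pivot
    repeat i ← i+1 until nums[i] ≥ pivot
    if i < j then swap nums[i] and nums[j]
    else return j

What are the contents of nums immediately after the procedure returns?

pivot=8
j stops at 11 (8), i stops at 0 (8); swap ⇒ [8, 7, 12, 6, 10, 7, 8, 12, 12, 12, 12, 8]
j stops at 6 (8), i stops at 2 (12); swap ⇒ [8, 7, 8, 6, 10, 7, 12, 12, 12, 12, 12, 8]
j stops at 5 (7), i stops at 4 (10); swap ⇒ [8, 7, 8, 6, 7, 10, 12, 12, 12, 12, 12, 8]
j stops at 4, i stops at 5; i≥j ⇒ return 4. nums=[8, 7, 8, 6, 7, 10, 12, 12, 12, 12, 12, 8]

[8, 7, 8, 6, 7, 10, 12, 12, 12, 12, 12, 8]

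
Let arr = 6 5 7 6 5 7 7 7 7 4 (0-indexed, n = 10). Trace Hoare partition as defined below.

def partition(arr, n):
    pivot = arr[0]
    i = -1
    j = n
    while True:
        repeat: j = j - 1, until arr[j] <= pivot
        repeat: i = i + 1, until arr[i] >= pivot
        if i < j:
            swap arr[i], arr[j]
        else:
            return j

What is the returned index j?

pivot = arr[0] = 6; i = -1, j = 10
j→9 (arr[9]=4≤6), i→0 (arr[0]=6≥6); i<j, swap → 4 5 7 6 5 7 7 7 7 6
j→4 (arr[4]=5≤6), i→2 (arr[2]=7≥6); i<j, swap → 4 5 5 6 7 7 7 7 7 6
j→3, i→3; i≥j, return j=3. arr = 4 5 5 6 7 7 7 7 7 6

3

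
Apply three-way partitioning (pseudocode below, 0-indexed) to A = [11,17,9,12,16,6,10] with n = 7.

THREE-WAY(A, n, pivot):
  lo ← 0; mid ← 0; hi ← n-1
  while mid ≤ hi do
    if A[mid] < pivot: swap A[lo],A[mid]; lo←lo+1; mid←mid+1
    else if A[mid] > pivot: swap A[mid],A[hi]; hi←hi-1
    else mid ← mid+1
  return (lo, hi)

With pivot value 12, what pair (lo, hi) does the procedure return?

pivot = 12; lo=0, mid=0, hi=6
A[mid]=11<12: swap A[0],A[0]; lo=1,mid=1 → [11,17,9,12,16,6,10]
A[mid]=17>12: swap A[1],A[6]; hi=5 → [11,10,9,12,16,6,17]
A[mid]=10<12: swap A[1],A[1]; lo=2,mid=2 → [11,10,9,12,16,6,17]
A[mid]=9<12: swap A[2],A[2]; lo=3,mid=3 → [11,10,9,12,16,6,17]
A[mid]=12=12: mid=4
A[mid]=16>12: swap A[4],A[5]; hi=4 → [11,10,9,12,6,16,17]
A[mid]=6<12: swap A[3],A[4]; lo=4,mid=5 → [11,10,9,6,12,16,17]
end: lo=4, hi=4; A = [11,10,9,6,12,16,17]

(4, 4)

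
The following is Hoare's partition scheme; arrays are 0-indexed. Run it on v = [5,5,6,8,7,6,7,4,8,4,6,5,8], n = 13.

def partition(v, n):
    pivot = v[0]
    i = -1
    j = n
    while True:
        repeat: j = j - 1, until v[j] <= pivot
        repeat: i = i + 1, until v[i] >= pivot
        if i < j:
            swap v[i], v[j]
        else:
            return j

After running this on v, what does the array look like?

pivot = v[0] = 5; i = -1, j = 13
j→11 (v[11]=5≤5), i→0 (v[0]=5≥5); i<j, swap → [5,5,6,8,7,6,7,4,8,4,6,5,8]
j→9 (v[9]=4≤5), i→1 (v[1]=5≥5); i<j, swap → [5,4,6,8,7,6,7,4,8,5,6,5,8]
j→7 (v[7]=4≤5), i→2 (v[2]=6≥5); i<j, swap → [5,4,4,8,7,6,7,6,8,5,6,5,8]
j→2, i→3; i≥j, return j=2. v = [5,4,4,8,7,6,7,6,8,5,6,5,8]

[5,4,4,8,7,6,7,6,8,5,6,5,8]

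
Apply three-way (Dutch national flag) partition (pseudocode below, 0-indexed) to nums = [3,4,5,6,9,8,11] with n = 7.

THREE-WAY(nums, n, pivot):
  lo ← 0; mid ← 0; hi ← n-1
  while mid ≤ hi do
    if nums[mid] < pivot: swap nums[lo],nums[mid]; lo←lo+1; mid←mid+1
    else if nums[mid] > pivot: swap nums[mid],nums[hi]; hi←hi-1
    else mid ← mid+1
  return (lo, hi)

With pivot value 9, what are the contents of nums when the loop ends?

lo=0 mid=0 hi=6
3<9: swap(0,0), lo=1 mid=1 ⇒ [3,4,5,6,9,8,11]
4<9: swap(1,1), lo=2 mid=2 ⇒ [3,4,5,6,9,8,11]
5<9: swap(2,2), lo=3 mid=3 ⇒ [3,4,5,6,9,8,11]
6<9: swap(3,3), lo=4 mid=4 ⇒ [3,4,5,6,9,8,11]
9=9: mid=5
8<9: swap(4,5), lo=5 mid=6 ⇒ [3,4,5,6,8,9,11]
11>9: swap(6,6), hi=5 ⇒ [3,4,5,6,8,9,11]
done. lo=5 hi=5; nums=[3,4,5,6,8,9,11]

[3,4,5,6,8,9,11]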